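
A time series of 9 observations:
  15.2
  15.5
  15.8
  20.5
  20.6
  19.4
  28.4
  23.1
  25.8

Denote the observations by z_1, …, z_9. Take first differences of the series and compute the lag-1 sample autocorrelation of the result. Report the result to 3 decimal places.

First differences Δz: 0.3, 0.3, 4.7, 0.1, -1.2, 9.0, -5.3, 2.7
Mean of differences = 1.3250
Numerator Σ(Δz_t−Δz̄)(Δz_{t+1}−Δz̄) = -82.7856
Denominator Σ(Δz_t−Δz̄)² = 126.0550
r_1(Δz) = -82.7856 / 126.0550 = -0.657

-0.657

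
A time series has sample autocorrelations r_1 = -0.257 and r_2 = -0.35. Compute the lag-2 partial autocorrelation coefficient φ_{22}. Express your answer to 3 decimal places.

-0.445

φ_{22} = (r_2 − r_1²) / (1 − r_1²)
r_1² = (-0.257)² = 0.066049
Numerator = -0.35 − 0.0660 = -0.4160; denominator = 1 − 0.0660 = 0.9340
φ_{22} = -0.4160 / 0.9340 = -0.445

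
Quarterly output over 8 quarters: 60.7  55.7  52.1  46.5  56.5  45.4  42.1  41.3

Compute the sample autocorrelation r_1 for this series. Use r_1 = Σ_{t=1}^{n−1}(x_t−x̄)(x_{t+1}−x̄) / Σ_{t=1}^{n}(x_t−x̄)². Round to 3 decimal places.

Mean x̄ = (60.7 + 55.7 + 52.1 + 46.5 + 56.5 + 45.4 + 42.1 + 41.3)/8 = 50.0375
Deviations from mean: 10.6625, 5.6625, 2.0625, -3.5375, 6.4625, -4.6375, -7.9375, -8.7375
Numerator Σ_{t=1}^{7}(x_t−x̄)(x_{t+1}−x̄) = 118.0923
Denominator Σ(x_t−x̄)² = 365.1388
r_1 = 118.0923 / 365.1388 = 0.323

0.323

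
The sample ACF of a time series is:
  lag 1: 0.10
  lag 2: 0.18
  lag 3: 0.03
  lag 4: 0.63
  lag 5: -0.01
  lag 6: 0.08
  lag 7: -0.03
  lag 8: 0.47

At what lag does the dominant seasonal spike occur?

The largest autocorrelation is r_4 = 0.63, with a weaker echo at lag 8 (0.47); the remaining lags stay at or below 0.18.
The dominant spike at lag 4 indicates a seasonal period of 4.

4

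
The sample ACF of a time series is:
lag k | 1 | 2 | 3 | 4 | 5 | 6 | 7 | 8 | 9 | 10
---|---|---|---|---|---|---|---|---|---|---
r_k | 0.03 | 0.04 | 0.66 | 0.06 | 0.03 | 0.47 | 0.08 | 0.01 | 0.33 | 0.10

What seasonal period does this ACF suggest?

3

The largest autocorrelation is r_3 = 0.66, with weaker echoes at lags 6 (0.47) and 9 (0.33); the remaining lags stay at or below 0.10.
The dominant spike at lag 3 indicates a seasonal period of 3.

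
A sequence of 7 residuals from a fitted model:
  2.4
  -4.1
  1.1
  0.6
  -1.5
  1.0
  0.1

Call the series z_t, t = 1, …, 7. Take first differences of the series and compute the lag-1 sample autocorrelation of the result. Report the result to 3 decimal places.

-0.512

First differences Δz: -6.5, 5.2, -0.5, -2.1, 2.5, -0.9
Mean of differences = -0.3833
Numerator Σ(Δz_t−Δz̄)(Δz_{t+1}−Δz̄) = -41.0419
Denominator Σ(Δz_t−Δz̄)² = 80.1283
r_1(Δz) = -41.0419 / 80.1283 = -0.512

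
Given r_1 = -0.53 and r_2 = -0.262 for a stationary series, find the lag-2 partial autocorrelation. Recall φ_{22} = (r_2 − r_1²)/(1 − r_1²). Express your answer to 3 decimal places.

φ_{22} = (r_2 − r_1²) / (1 − r_1²)
r_1² = (-0.53)² = 0.2809
Numerator = -0.262 − 0.2809 = -0.5429; denominator = 1 − 0.2809 = 0.7191
φ_{22} = -0.5429 / 0.7191 = -0.755

-0.755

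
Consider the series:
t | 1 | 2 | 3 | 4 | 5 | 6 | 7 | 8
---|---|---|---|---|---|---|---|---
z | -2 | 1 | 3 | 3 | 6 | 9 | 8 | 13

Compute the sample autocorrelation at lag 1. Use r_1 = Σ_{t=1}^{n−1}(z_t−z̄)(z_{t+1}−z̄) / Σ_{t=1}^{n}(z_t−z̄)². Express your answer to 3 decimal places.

Mean z̄ = (-2 + 1 + 3 + 3 + 6 + 9 + 8 + 13)/8 = 5.1250
Σ(z_t−z̄)(z_{t+1}−z̄) = (29.3906) + (8.7656) + (4.5156) + (-1.8594) + (3.3906) + (11.1406) + (22.6406) = 77.9844
Denominator Σ(z_t−z̄)² = 162.8750
r_1 = 77.9844 / 162.8750 = 0.479

0.479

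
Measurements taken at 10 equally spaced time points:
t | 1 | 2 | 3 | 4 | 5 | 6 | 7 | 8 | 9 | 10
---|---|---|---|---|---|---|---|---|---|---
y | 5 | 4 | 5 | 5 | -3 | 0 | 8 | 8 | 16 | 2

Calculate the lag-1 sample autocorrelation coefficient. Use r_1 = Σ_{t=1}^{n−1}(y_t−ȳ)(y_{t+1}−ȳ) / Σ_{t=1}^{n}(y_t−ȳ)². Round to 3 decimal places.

0.143

Mean ȳ = (5 + 4 + 5 + 5 − 3 + 0 + 8 + 8 + 16 + 2)/10 = 5.0000
Numerator Σ_{t=1}^{9}(y_t−ȳ)(y_{t+1}−ȳ) = 34.0000
Denominator Σ(y_t−ȳ)² = 238.0000
r_1 = 34.0000 / 238.0000 = 0.143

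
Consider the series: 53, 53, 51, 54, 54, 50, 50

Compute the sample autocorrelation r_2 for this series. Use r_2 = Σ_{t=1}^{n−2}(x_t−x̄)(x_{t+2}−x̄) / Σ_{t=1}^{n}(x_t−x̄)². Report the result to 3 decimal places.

Mean x̄ = (53 + 53 + 51 + 54 + 54 + 50 + 50)/7 = 52.1429
Deviations from mean: 0.8571, 0.8571, -1.1429, 1.8571, 1.8571, -2.1429, -2.1429
Σ(x_t−x̄)(x_{t+2}−x̄) = (-0.9796) + (1.5918) + (-2.1224) + (-3.9796) + (-3.9796) = -9.4694
Denominator Σ(x_t−x̄)² = 18.8571
r_2 = -9.4694 / 18.8571 = -0.502

-0.502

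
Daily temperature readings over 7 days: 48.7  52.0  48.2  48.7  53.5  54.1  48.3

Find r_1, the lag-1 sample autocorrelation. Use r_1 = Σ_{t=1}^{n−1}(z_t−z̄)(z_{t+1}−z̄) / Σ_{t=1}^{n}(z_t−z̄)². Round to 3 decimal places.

-0.111

Mean z̄ = (48.7 + 52.0 + 48.2 + 48.7 + 53.5 + 54.1 + 48.3)/7 = 50.5000
Deviations from mean: -1.8000, 1.5000, -2.3000, -1.8000, 3.0000, 3.6000, -2.2000
Numerator Σ_{t=1}^{6}(z_t−z̄)(z_{t+1}−z̄) = -4.5300
Denominator Σ(z_t−z̄)² = 40.8200
r_1 = -4.5300 / 40.8200 = -0.111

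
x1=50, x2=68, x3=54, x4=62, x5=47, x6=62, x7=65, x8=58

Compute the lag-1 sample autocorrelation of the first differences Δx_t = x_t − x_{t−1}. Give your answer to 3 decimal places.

First differences Δx: 18, -14, 8, -15, 15, 3, -7
Mean of differences = 1.1429
Numerator Σ(Δx_t−Δx̄)(Δx_{t+1}−Δx̄) = -682.8776
Denominator Σ(Δx_t−Δx̄)² = 1082.8571
r_1(Δx) = -682.8776 / 1082.8571 = -0.631

-0.631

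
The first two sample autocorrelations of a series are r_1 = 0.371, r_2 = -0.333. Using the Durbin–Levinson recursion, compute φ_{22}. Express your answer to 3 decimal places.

φ_{22} = (r_2 − r_1²) / (1 − r_1²)
r_1² = (0.371)² = 0.137641
Numerator = -0.333 − 0.1376 = -0.4706; denominator = 1 − 0.1376 = 0.8624
φ_{22} = -0.4706 / 0.8624 = -0.546

-0.546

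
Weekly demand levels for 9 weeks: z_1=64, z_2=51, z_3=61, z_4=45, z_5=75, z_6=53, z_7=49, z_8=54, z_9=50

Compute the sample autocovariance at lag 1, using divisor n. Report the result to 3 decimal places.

Mean z̄ = (64 + 51 + 61 + 45 + 75 + 53 + 49 + 54 + 50)/9 = 55.7778
Σ_{t=1}^{8}(z_t−z̄)(z_{t+1}−z̄) = -339.9383
γ_1 = -339.9383 / 9 = -37.771

-37.771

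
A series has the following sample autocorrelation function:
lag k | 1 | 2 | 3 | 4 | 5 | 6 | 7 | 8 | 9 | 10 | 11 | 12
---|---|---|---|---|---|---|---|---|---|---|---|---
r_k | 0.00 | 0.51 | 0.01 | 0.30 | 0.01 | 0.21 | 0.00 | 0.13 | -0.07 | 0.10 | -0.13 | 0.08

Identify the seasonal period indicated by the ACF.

2

The largest autocorrelation is r_2 = 0.51, with weaker echoes at lags 4 (0.30) and 6 (0.21); the remaining lags stay at or below 0.13.
The dominant spike at lag 2 indicates a seasonal period of 2.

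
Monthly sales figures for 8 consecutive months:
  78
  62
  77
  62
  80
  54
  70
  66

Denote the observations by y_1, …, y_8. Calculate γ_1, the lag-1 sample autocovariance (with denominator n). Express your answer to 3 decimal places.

-54.814

Mean ȳ = (78 + 62 + 77 + 62 + 80 + 54 + 70 + 66)/8 = 68.6250
Σ_{t=1}^{7}(y_t−ȳ)(y_{t+1}−ȳ) = -438.5156
γ_1 = -438.5156 / 8 = -54.814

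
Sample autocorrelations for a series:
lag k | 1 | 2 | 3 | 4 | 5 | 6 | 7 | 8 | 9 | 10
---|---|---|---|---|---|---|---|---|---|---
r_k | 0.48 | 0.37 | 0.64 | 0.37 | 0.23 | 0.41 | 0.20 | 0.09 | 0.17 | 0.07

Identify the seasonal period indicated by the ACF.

The largest autocorrelation is r_3 = 0.64; the remaining lags stay at or below 0.48. The elevated value at lag 1 (0.48), dropping to 0.37 at lag 2, reflects decaying short-term dependence rather than seasonality.
The dominant spike at lag 3 indicates a seasonal period of 3.

3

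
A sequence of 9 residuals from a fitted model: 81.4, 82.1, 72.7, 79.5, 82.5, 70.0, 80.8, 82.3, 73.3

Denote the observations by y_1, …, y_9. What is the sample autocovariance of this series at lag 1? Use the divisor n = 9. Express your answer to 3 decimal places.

-8.530

Mean ȳ = (81.4 + 82.1 + 72.7 + 79.5 + 82.5 + 70.0 + 80.8 + 82.3 + 73.3)/9 = 78.2889
Σ_{t=1}^{8}(y_t−ȳ)(y_{t+1}−ȳ) = -76.7701
γ_1 = -76.7701 / 9 = -8.530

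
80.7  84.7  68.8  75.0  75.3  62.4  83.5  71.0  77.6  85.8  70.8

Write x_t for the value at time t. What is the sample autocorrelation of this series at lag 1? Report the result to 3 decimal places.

-0.345

Mean x̄ = (80.7 + 84.7 + 68.8 + 75.0 + 75.3 + 62.4 + 83.5 + 71.0 + 77.6 + 85.8 + 70.8)/11 = 75.9636
Numerator Σ_{t=1}^{10}(x_t−x̄)(x_{t+1}−x̄) = -187.1077
Denominator Σ(x_t−x̄)² = 542.9455
r_1 = -187.1077 / 542.9455 = -0.345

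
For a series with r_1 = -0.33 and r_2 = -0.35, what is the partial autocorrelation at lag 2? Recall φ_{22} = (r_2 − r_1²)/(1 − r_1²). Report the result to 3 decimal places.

φ_{22} = (r_2 − r_1²) / (1 − r_1²)
r_1² = (-0.33)² = 0.1089
Numerator = -0.35 − 0.1089 = -0.4589; denominator = 1 − 0.1089 = 0.8911
φ_{22} = -0.4589 / 0.8911 = -0.515

-0.515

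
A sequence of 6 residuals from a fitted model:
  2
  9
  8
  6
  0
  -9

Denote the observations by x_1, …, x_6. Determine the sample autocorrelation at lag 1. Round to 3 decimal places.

0.311

Mean x̄ = (2 + 9 + 8 + 6 + 0 − 9)/6 = 2.6667
Σ(x_t−x̄)(x_{t+1}−x̄) = (-4.2222) + (33.7778) + (17.7778) + (-8.8889) + (31.1111) = 69.5556
Denominator Σ(x_t−x̄)² = 223.3333
r_1 = 69.5556 / 223.3333 = 0.311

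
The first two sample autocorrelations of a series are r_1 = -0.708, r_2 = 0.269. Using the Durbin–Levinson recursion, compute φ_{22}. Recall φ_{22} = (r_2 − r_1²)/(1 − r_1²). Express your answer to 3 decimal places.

-0.466

φ_{22} = (r_2 − r_1²) / (1 − r_1²)
r_1² = (-0.708)² = 0.501264
Numerator = 0.269 − 0.5013 = -0.2323; denominator = 1 − 0.5013 = 0.4987
φ_{22} = -0.2323 / 0.4987 = -0.466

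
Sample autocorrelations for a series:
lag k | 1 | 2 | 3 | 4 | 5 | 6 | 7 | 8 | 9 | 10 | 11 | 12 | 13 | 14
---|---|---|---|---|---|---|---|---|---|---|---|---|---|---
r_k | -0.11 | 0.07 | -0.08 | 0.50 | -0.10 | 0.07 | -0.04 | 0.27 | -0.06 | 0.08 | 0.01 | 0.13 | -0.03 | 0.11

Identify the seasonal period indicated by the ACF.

The largest autocorrelation is r_4 = 0.50, with a weaker echo at lag 8 (0.27); the remaining lags stay at or below 0.13.
The dominant spike at lag 4 indicates a seasonal period of 4.

4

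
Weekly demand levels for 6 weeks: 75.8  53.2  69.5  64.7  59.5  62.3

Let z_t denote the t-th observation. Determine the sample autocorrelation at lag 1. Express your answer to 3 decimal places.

Mean z̄ = (75.8 + 53.2 + 69.5 + 64.7 + 59.5 + 62.3)/6 = 64.1667
Deviations from mean: 11.6333, -10.9667, 5.3333, 0.5333, -4.6667, -1.8667
Numerator Σ_{t=1}^{5}(z_t−z̄)(z_{t+1}−z̄) = -177.0011
Denominator Σ(z_t−z̄)² = 309.5933
r_1 = -177.0011 / 309.5933 = -0.572

-0.572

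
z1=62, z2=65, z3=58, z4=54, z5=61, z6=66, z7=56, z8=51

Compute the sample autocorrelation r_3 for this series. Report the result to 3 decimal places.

-0.054

Mean z̄ = (62 + 65 + 58 + 54 + 61 + 66 + 56 + 51)/8 = 59.1250
Numerator Σ_{t=1}^{5}(z_t−z̄)(z_{t+3}−z̄) = -10.6719
Denominator Σ(z_t−z̄)² = 196.8750
r_3 = -10.6719 / 196.8750 = -0.054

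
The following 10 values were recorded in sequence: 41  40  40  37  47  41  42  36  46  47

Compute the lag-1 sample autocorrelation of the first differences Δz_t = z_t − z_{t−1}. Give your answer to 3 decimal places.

-0.559

First differences Δz: -1, 0, -3, 10, -6, 1, -6, 10, 1
Mean of differences = 0.6667
Numerator Σ(Δz_t−Δz̄)(Δz_{t+1}−Δz̄) = -156.4444
Denominator Σ(Δz_t−Δz̄)² = 280.0000
r_1(Δz) = -156.4444 / 280.0000 = -0.559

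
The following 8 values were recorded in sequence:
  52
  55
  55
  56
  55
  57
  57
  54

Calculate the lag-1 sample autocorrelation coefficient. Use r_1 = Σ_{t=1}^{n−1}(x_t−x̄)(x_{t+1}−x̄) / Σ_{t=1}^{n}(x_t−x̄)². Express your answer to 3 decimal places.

Mean x̄ = (52 + 55 + 55 + 56 + 55 + 57 + 57 + 54)/8 = 55.1250
Deviations from mean: -3.1250, -0.1250, -0.1250, 0.8750, -0.1250, 1.8750, 1.8750, -1.1250
Σ(x_t−x̄)(x_{t+1}−x̄) = (0.3906) + (0.0156) + (-0.1094) + (-0.1094) + (-0.2344) + (3.5156) + (-2.1094) = 1.3594
Denominator Σ(x_t−x̄)² = 18.8750
r_1 = 1.3594 / 18.8750 = 0.072

0.072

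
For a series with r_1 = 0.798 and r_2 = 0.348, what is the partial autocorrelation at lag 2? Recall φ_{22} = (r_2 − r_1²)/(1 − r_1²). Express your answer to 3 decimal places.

-0.795

φ_{22} = (r_2 − r_1²) / (1 − r_1²)
r_1² = (0.798)² = 0.636804
Numerator = 0.348 − 0.6368 = -0.2888; denominator = 1 − 0.6368 = 0.3632
φ_{22} = -0.2888 / 0.3632 = -0.795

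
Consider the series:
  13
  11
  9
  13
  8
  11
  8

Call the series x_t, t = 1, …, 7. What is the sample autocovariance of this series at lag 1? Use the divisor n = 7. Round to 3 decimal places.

Mean x̄ = (13 + 11 + 9 + 13 + 8 + 11 + 8)/7 = 10.4286
Σ_{t=1}^{6}(x_t−x̄)(x_{t+1}−x̄) = -12.0408
γ_1 = -12.0408 / 7 = -1.720

-1.720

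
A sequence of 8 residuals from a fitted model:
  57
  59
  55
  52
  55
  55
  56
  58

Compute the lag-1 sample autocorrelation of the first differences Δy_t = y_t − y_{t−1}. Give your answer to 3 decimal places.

-0.060

First differences Δy: 2, -4, -3, 3, 0, 1, 2
Mean of differences = 0.1429
Numerator Σ(Δy_t−Δȳ)(Δy_{t+1}−Δȳ) = -2.5918
Denominator Σ(Δy_t−Δȳ)² = 42.8571
r_1(Δy) = -2.5918 / 42.8571 = -0.060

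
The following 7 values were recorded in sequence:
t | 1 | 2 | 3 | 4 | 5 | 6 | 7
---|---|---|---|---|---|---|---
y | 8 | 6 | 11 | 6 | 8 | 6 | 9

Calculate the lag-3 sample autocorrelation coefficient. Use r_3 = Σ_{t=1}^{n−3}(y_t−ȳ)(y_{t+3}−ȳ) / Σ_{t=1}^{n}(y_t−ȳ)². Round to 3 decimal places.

Mean ȳ = (8 + 6 + 11 + 6 + 8 + 6 + 9)/7 = 7.7143
Numerator Σ_{t=1}^{4}(y_t−ȳ)(y_{t+3}−ȳ) = -8.8163
Denominator Σ(y_t−ȳ)² = 21.4286
r_3 = -8.8163 / 21.4286 = -0.411

-0.411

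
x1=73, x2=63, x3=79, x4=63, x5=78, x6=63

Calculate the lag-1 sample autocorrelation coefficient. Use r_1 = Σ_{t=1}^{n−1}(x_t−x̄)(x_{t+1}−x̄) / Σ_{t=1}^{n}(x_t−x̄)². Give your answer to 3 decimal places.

-0.859

Mean x̄ = (73 + 63 + 79 + 63 + 78 + 63)/6 = 69.8333
Deviations from mean: 3.1667, -6.8333, 9.1667, -6.8333, 8.1667, -6.8333
Σ(x_t−x̄)(x_{t+1}−x̄) = (-21.6389) + (-62.6389) + (-62.6389) + (-55.8056) + (-55.8056) = -258.5278
Denominator Σ(x_t−x̄)² = 300.8333
r_1 = -258.5278 / 300.8333 = -0.859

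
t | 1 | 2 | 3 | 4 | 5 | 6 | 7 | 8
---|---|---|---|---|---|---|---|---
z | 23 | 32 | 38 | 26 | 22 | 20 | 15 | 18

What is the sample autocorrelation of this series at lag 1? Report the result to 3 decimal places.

Mean z̄ = (23 + 32 + 38 + 26 + 22 + 20 + 15 + 18)/8 = 24.2500
Numerator Σ_{t=1}^{7}(z_t−z̄)(z_{t+1}−z̄) = 223.6875
Denominator Σ(z_t−z̄)² = 401.5000
r_1 = 223.6875 / 401.5000 = 0.557

0.557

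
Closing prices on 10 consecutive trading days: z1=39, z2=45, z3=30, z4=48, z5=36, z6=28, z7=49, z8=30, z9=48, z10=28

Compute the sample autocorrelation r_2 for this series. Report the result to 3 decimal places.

Mean z̄ = (39 + 45 + 30 + 48 + 36 + 28 + 49 + 30 + 48 + 28)/10 = 38.1000
Numerator Σ_{t=1}^{8}(z_t−z̄)(z_{t+2}−z̄) = 226.6800
Denominator Σ(z_t−z̄)² = 702.9000
r_2 = 226.6800 / 702.9000 = 0.322

0.322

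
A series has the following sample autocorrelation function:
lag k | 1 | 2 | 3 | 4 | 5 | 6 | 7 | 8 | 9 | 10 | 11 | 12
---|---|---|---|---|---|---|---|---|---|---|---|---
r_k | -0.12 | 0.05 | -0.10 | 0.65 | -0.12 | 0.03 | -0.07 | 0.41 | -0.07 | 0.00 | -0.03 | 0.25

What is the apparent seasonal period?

The largest autocorrelation is r_4 = 0.65, with weaker echoes at lags 8 (0.41) and 12 (0.25); the remaining lags stay at or below 0.05.
The dominant spike at lag 4 indicates a seasonal period of 4.

4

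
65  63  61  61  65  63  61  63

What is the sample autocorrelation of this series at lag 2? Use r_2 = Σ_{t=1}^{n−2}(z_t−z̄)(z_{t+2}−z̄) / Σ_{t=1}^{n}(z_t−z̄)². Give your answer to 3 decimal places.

-0.647

Mean z̄ = (65 + 63 + 61 + 61 + 65 + 63 + 61 + 63)/8 = 62.7500
Deviations from mean: 2.2500, 0.2500, -1.7500, -1.7500, 2.2500, 0.2500, -1.7500, 0.2500
Σ(z_t−z̄)(z_{t+2}−z̄) = (-3.9375) + (-0.4375) + (-3.9375) + (-0.4375) + (-3.9375) + (0.0625) = -12.6250
Denominator Σ(z_t−z̄)² = 19.5000
r_2 = -12.6250 / 19.5000 = -0.647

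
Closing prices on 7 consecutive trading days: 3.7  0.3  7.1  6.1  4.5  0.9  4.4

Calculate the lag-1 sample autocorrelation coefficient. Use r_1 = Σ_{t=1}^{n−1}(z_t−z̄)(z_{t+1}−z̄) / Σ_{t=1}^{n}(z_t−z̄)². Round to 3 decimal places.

-0.153

Mean z̄ = (3.7 + 0.3 + 7.1 + 6.1 + 4.5 + 0.9 + 4.4)/7 = 3.8571
Deviations from mean: -0.1571, -3.5571, 3.2429, 2.2429, 0.6429, -2.9571, 0.5429
Σ(z_t−z̄)(z_{t+1}−z̄) = (0.5590) + (-11.5353) + (7.2733) + (1.4418) + (-1.9010) + (-1.6053) = -5.7676
Denominator Σ(z_t−z̄)² = 37.6771
r_1 = -5.7676 / 37.6771 = -0.153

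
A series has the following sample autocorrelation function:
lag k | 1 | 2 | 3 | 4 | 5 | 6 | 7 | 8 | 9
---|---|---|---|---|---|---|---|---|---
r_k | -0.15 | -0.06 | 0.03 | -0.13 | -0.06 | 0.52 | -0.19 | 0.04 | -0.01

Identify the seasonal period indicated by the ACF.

6

The largest autocorrelation is r_6 = 0.52; the remaining lags stay at or below 0.04.
The dominant spike at lag 6 indicates a seasonal period of 6.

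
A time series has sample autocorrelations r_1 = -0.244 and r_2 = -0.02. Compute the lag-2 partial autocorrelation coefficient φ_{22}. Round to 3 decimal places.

-0.085

φ_{22} = (r_2 − r_1²) / (1 − r_1²)
r_1² = (-0.244)² = 0.059536
Numerator = -0.02 − 0.0595 = -0.0795; denominator = 1 − 0.0595 = 0.9405
φ_{22} = -0.0795 / 0.9405 = -0.085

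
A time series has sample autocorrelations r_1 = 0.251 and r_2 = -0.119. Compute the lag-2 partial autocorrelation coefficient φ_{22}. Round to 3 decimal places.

φ_{22} = (r_2 − r_1²) / (1 − r_1²)
r_1² = (0.251)² = 0.063001
Numerator = -0.119 − 0.0630 = -0.1820; denominator = 1 − 0.0630 = 0.9370
φ_{22} = -0.1820 / 0.9370 = -0.194

-0.194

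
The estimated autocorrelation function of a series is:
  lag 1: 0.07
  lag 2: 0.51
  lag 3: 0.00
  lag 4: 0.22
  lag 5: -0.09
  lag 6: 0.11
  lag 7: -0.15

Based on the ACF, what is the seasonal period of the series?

The largest autocorrelation is r_2 = 0.51, with a weaker echo at lag 4 (0.22); the remaining lags stay at or below 0.11.
The dominant spike at lag 2 indicates a seasonal period of 2.

2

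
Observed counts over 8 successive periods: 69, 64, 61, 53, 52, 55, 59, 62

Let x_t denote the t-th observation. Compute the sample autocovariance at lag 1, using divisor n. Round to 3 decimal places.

15.201

Mean x̄ = (69 + 64 + 61 + 53 + 52 + 55 + 59 + 62)/8 = 59.3750
Σ_{t=1}^{7}(x_t−x̄)(x_{t+1}−x̄) = 121.6094
γ_1 = 121.6094 / 8 = 15.201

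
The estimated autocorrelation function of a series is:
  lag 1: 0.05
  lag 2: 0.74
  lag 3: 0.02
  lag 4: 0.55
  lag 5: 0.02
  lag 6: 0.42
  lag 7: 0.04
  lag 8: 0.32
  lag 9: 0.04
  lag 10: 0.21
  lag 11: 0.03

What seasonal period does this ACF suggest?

The largest autocorrelation is r_2 = 0.74, with weaker echoes at lags 4 (0.55), 6 (0.42), 8 (0.32) and 10 (0.21); the remaining lags stay at or below 0.05.
The dominant spike at lag 2 indicates a seasonal period of 2.

2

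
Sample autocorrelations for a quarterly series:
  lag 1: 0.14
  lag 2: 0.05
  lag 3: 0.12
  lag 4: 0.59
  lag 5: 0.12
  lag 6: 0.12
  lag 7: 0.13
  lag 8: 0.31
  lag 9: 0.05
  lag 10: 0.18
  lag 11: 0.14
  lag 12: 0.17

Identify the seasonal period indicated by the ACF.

4

The largest autocorrelation is r_4 = 0.59, with a weaker echo at lag 8 (0.31); the remaining lags stay at or below 0.18.
The dominant spike at lag 4 indicates a seasonal period of 4.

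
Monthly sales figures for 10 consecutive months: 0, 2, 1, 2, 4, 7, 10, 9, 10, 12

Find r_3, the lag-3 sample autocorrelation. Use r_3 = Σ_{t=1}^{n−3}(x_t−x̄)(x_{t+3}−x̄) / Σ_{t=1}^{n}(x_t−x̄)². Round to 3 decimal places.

Mean x̄ = (0 + 2 + 1 + 2 + 4 + 7 + 10 + 9 + 10 + 12)/10 = 5.7000
Numerator Σ_{t=1}^{7}(x_t−x̄)(x_{t+3}−x̄) = 32.4300
Denominator Σ(x_t−x̄)² = 174.1000
r_3 = 32.4300 / 174.1000 = 0.186

0.186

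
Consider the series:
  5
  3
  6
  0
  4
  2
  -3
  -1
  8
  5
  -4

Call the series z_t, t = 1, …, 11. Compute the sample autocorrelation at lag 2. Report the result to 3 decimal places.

-0.457

Mean z̄ = (5 + 3 + 6 + 0 + 4 + 2 − 3 − 1 + 8 + 5 − 4)/11 = 2.2727
Numerator Σ_{t=1}^{9}(z_t−z̄)(z_{t+2}−z̄) = -67.6942
Denominator Σ(z_t−z̄)² = 148.1818
r_2 = -67.6942 / 148.1818 = -0.457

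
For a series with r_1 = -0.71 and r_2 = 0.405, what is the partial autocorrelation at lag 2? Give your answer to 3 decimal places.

-0.200

φ_{22} = (r_2 − r_1²) / (1 − r_1²)
r_1² = (-0.71)² = 0.5041
Numerator = 0.405 − 0.5041 = -0.0991; denominator = 1 − 0.5041 = 0.4959
φ_{22} = -0.0991 / 0.4959 = -0.200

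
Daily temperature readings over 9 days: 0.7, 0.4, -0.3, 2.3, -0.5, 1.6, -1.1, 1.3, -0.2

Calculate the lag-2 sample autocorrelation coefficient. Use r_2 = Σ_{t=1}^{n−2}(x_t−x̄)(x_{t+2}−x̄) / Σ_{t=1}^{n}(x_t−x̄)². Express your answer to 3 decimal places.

Mean x̄ = (0.7 + 0.4 − 0.3 + 2.3 − 0.5 + 1.6 − 1.1 + 1.3 − 0.2)/9 = 0.4667
Σ(x_t−x̄)(x_{t+2}−x̄) = (-0.1789) + (-0.1222) + (0.7411) + (2.0778) + (1.5144) + (0.9444) + (1.0444) = 6.0211
Denominator Σ(x_t−x̄)² = 9.8200
r_2 = 6.0211 / 9.8200 = 0.613

0.613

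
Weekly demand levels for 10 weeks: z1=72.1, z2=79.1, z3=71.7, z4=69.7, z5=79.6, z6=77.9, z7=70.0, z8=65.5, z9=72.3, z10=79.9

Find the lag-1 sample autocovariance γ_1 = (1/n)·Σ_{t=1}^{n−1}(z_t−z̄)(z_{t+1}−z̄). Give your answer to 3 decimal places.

Mean z̄ = (72.1 + 79.1 + 71.7 + 69.7 + 79.6 + 77.9 + 70.0 + 65.5 + 72.3 + 79.9)/10 = 73.7800
Σ_{t=1}^{9}(z_t−z̄)(z_{t+1}−z̄) = 7.6376
γ_1 = 7.6376 / 10 = 0.764

0.764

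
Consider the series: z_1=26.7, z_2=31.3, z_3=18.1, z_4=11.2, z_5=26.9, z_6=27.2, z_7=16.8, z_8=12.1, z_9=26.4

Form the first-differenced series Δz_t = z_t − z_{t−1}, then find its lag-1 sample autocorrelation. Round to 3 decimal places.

-0.116

First differences Δz: 4.6, -13.2, -6.9, 15.7, 0.3, -10.4, -4.7, 14.3
Mean of differences = -0.0375
Numerator Σ(Δz_t−Δz̄)(Δz_{t+1}−Δz̄) = -95.4314
Denominator Σ(Δz_t−Δz̄)² = 824.3188
r_1(Δz) = -95.4314 / 824.3188 = -0.116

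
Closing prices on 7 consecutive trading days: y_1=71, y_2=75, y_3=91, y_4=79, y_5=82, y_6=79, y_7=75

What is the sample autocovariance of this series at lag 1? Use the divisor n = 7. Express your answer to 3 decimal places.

Mean ȳ = (71 + 75 + 91 + 79 + 82 + 79 + 75)/7 = 78.8571
Deviations: -7.8571, -3.8571, 12.1429, 0.1429, 3.1429, 0.1429, -3.8571
Σ_{t=1}^{6}(y_t−ȳ)(y_{t+1}−ȳ) = -14.4490
γ_1 = -14.4490 / 7 = -2.064

-2.064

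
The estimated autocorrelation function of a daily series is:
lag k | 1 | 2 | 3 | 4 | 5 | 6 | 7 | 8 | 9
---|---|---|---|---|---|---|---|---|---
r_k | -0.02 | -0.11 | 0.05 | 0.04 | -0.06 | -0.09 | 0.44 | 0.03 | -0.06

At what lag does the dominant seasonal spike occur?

The largest autocorrelation is r_7 = 0.44; the remaining lags stay at or below 0.05.
The dominant spike at lag 7 indicates a seasonal period of 7.

7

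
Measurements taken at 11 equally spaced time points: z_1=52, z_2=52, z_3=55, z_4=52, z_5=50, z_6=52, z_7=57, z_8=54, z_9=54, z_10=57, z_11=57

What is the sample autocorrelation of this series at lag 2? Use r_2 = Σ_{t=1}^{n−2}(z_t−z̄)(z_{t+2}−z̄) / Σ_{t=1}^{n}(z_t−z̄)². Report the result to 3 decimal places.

Mean z̄ = (52 + 52 + 55 + 52 + 50 + 52 + 57 + 54 + 54 + 57 + 57)/11 = 53.8182
Numerator Σ_{t=1}^{9}(z_t−z̄)(z_{t+2}−z̄) = -10.7934
Denominator Σ(z_t−z̄)² = 59.6364
r_2 = -10.7934 / 59.6364 = -0.181

-0.181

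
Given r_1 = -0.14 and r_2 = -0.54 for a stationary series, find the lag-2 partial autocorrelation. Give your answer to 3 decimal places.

-0.571

φ_{22} = (r_2 − r_1²) / (1 − r_1²)
r_1² = (-0.14)² = 0.0196
Numerator = -0.54 − 0.0196 = -0.5596; denominator = 1 − 0.0196 = 0.9804
φ_{22} = -0.5596 / 0.9804 = -0.571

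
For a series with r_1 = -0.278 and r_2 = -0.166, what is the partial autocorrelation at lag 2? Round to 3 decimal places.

φ_{22} = (r_2 − r_1²) / (1 − r_1²)
r_1² = (-0.278)² = 0.077284
Numerator = -0.166 − 0.0773 = -0.2433; denominator = 1 − 0.0773 = 0.9227
φ_{22} = -0.2433 / 0.9227 = -0.264

-0.264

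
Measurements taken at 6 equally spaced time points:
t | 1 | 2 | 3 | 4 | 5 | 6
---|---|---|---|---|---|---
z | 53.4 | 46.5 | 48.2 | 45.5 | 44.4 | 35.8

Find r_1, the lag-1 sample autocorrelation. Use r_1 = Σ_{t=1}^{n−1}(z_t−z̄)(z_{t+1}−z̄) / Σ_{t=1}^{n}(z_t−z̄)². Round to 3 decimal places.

Mean z̄ = (53.4 + 46.5 + 48.2 + 45.5 + 44.4 + 35.8)/6 = 45.6333
Deviations from mean: 7.7667, 0.8667, 2.5667, -0.1333, -1.2333, -9.8333
Σ(z_t−z̄)(z_{t+1}−z̄) = (6.7311) + (2.2244) + (-0.3422) + (0.1644) + (12.1278) = 20.9056
Denominator Σ(z_t−z̄)² = 165.8933
r_1 = 20.9056 / 165.8933 = 0.126

0.126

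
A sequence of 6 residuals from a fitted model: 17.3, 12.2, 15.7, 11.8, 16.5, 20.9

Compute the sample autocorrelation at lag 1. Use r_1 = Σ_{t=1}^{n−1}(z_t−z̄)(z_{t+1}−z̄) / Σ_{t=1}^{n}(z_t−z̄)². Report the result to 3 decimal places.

-0.075

Mean z̄ = (17.3 + 12.2 + 15.7 + 11.8 + 16.5 + 20.9)/6 = 15.7333
Deviations from mean: 1.5667, -3.5333, -0.0333, -3.9333, 0.7667, 5.1667
Σ(z_t−z̄)(z_{t+1}−z̄) = (-5.5356) + (0.1178) + (0.1311) + (-3.0156) + (3.9611) = -4.3411
Denominator Σ(z_t−z̄)² = 57.6933
r_1 = -4.3411 / 57.6933 = -0.075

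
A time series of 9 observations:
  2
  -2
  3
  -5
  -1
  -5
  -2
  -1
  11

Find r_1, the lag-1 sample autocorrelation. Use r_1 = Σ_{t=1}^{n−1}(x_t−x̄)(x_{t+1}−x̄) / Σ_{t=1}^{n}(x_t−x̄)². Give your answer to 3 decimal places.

-0.072

Mean x̄ = (2 − 2 + 3 − 5 − 1 − 5 − 2 − 1 + 11)/9 = 0.0000
Numerator Σ_{t=1}^{8}(x_t−x̄)(x_{t+1}−x̄) = -14.0000
Denominator Σ(x_t−x̄)² = 194.0000
r_1 = -14.0000 / 194.0000 = -0.072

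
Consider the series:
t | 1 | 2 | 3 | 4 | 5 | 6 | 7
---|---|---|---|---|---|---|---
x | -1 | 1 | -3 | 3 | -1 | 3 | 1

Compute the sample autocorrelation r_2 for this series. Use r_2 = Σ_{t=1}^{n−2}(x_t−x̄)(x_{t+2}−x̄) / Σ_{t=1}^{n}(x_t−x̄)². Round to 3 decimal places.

Mean x̄ = (-1 + 1 − 3 + 3 − 1 + 3 + 1)/7 = 0.4286
Deviations from mean: -1.4286, 0.5714, -3.4286, 2.5714, -1.4286, 2.5714, 0.5714
Σ(x_t−x̄)(x_{t+2}−x̄) = (4.8980) + (1.4694) + (4.8980) + (6.6122) + (-0.8163) = 17.0612
Denominator Σ(x_t−x̄)² = 29.7143
r_2 = 17.0612 / 29.7143 = 0.574

0.574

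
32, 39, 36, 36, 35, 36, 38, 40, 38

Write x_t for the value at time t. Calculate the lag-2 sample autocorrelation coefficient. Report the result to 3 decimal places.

0.010

Mean x̄ = (32 + 39 + 36 + 36 + 35 + 36 + 38 + 40 + 38)/9 = 36.6667
Σ(x_t−x̄)(x_{t+2}−x̄) = (3.1111) + (-1.5556) + (1.1111) + (0.4444) + (-2.2222) + (-2.2222) + (1.7778) = 0.4444
Denominator Σ(x_t−x̄)² = 46.0000
r_2 = 0.4444 / 46.0000 = 0.010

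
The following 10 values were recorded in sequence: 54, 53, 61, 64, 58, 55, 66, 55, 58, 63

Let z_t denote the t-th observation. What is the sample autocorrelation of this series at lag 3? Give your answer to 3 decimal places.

Mean z̄ = (54 + 53 + 61 + 64 + 58 + 55 + 66 + 55 + 58 + 63)/10 = 58.7000
Σ(z_t−z̄)(z_{t+3}−z̄) = (-24.9100) + (3.9900) + (-8.5100) + (38.6900) + (2.5900) + (2.5900) + (31.3900) = 45.8300
Denominator Σ(z_t−z̄)² = 188.1000
r_3 = 45.8300 / 188.1000 = 0.244

0.244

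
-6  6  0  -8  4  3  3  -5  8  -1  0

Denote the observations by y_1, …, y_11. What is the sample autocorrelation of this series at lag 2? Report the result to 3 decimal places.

Mean ȳ = (-6 + 6 + 0 − 8 + 4 + 3 + 3 − 5 + 8 − 1 + 0)/11 = 0.3636
Numerator Σ_{t=1}^{9}(y_t−ȳ)(y_{t+2}−ȳ) = -48.0826
Denominator Σ(y_t−ȳ)² = 258.5455
r_2 = -48.0826 / 258.5455 = -0.186

-0.186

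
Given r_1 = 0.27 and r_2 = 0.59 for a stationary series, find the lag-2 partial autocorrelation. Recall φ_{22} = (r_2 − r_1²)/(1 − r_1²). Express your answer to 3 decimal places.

0.558

φ_{22} = (r_2 − r_1²) / (1 − r_1²)
r_1² = (0.27)² = 0.0729
Numerator = 0.59 − 0.0729 = 0.5171; denominator = 1 − 0.0729 = 0.9271
φ_{22} = 0.5171 / 0.9271 = 0.558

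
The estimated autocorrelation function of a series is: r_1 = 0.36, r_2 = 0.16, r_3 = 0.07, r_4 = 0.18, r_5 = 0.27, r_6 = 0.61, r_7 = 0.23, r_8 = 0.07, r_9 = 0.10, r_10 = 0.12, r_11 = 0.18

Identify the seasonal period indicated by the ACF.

6

The largest autocorrelation is r_6 = 0.61; the remaining lags stay at or below 0.36. The elevated value at lag 1 (0.36), dropping to 0.16 at lag 2, reflects decaying short-term dependence rather than seasonality.
The dominant spike at lag 6 indicates a seasonal period of 6.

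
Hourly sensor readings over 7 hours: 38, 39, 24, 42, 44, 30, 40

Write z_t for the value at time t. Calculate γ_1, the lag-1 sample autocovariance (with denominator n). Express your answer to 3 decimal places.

Mean z̄ = (38 + 39 + 24 + 42 + 44 + 30 + 40)/7 = 36.7143
Σ_{t=1}^{6}(z_t−z̄)(z_{t+1}−z̄) = -125.7959
γ_1 = -125.7959 / 7 = -17.971

-17.971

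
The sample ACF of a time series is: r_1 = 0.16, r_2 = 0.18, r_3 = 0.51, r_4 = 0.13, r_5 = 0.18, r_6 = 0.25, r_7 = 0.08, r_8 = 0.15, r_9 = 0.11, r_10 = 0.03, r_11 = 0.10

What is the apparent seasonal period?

The largest autocorrelation is r_3 = 0.51, with a weaker echo at lag 6 (0.25); the remaining lags stay at or below 0.18.
The dominant spike at lag 3 indicates a seasonal period of 3.

3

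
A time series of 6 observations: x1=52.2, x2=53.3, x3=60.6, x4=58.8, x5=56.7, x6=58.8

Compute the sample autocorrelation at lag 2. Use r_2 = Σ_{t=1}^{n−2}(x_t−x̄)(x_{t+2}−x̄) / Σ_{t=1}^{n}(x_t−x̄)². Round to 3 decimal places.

Mean x̄ = (52.2 + 53.3 + 60.6 + 58.8 + 56.7 + 58.8)/6 = 56.7333
Σ(x_t−x̄)(x_{t+2}−x̄) = (-17.5289) + (-7.0956) + (-0.1289) + (4.2711) = -20.4822
Denominator Σ(x_t−x̄)² = 55.8333
r_2 = -20.4822 / 55.8333 = -0.367

-0.367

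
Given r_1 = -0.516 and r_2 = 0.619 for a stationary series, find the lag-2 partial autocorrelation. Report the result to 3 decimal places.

0.481

φ_{22} = (r_2 − r_1²) / (1 − r_1²)
r_1² = (-0.516)² = 0.266256
Numerator = 0.619 − 0.2663 = 0.3527; denominator = 1 − 0.2663 = 0.7337
φ_{22} = 0.3527 / 0.7337 = 0.481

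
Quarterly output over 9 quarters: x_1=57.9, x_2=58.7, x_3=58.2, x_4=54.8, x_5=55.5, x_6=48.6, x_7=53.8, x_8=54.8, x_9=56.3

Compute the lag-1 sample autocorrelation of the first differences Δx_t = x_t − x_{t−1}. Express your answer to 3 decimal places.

-0.397

First differences Δx: 0.8, -0.5, -3.4, 0.7, -6.9, 5.2, 1.0, 1.5
Mean of differences = -0.2000
Numerator Σ(Δx_t−Δx̄)(Δx_{t+1}−Δx̄) = -35.9100
Denominator Σ(Δx_t−Δx̄)² = 90.5200
r_1(Δx) = -35.9100 / 90.5200 = -0.397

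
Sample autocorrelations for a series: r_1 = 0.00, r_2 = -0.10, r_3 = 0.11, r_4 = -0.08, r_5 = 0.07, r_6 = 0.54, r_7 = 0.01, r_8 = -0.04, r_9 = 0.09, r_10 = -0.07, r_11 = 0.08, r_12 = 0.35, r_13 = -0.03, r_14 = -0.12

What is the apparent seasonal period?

6

The largest autocorrelation is r_6 = 0.54, with a weaker echo at lag 12 (0.35); the remaining lags stay at or below 0.11.
The dominant spike at lag 6 indicates a seasonal period of 6.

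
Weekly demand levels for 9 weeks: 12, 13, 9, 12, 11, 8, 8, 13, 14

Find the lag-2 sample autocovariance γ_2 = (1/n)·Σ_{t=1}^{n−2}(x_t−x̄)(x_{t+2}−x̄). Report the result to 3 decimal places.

Mean x̄ = (12 + 13 + 9 + 12 + 11 + 8 + 8 + 13 + 14)/9 = 11.1111
Σ_{t=1}^{7}(x_t−x̄)(x_{t+2}−x̄) = -17.2469
γ_2 = -17.2469 / 9 = -1.916

-1.916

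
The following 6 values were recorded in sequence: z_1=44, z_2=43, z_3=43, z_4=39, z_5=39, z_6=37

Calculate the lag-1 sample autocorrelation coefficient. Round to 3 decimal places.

Mean z̄ = (44 + 43 + 43 + 39 + 39 + 37)/6 = 40.8333
Σ(z_t−z̄)(z_{t+1}−z̄) = (6.8611) + (4.6944) + (-3.9722) + (3.3611) + (7.0278) = 17.9722
Denominator Σ(z_t−z̄)² = 40.8333
r_1 = 17.9722 / 40.8333 = 0.440

0.440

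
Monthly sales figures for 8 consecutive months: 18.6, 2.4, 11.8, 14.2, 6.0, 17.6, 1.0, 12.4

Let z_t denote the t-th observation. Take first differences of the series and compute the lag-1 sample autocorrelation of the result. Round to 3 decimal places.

First differences Δz: -16.2, 9.4, 2.4, -8.2, 11.6, -16.6, 11.4
Mean of differences = -0.8857
Numerator Σ(Δz_t−Δz̄)(Δz_{t+1}−Δz̄) = -628.3445
Denominator Σ(Δz_t−Δz̄)² = 958.3886
r_1(Δz) = -628.3445 / 958.3886 = -0.656

-0.656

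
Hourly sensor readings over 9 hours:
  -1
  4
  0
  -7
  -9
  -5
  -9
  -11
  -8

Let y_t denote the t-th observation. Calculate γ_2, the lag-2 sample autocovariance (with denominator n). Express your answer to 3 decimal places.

1.047

Mean ȳ = (-1 + 4 + 0 − 7 − 9 − 5 − 9 − 11 − 8)/9 = -5.1111
Σ_{t=1}^{7}(y_t−ȳ)(y_{t+2}−ȳ) = 9.4198
γ_2 = 9.4198 / 9 = 1.047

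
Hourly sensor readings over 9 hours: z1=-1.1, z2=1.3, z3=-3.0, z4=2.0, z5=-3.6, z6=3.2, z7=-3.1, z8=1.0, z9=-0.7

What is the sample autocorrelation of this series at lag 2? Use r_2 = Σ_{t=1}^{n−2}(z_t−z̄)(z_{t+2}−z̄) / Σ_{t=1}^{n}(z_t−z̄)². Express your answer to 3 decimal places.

0.769

Mean z̄ = (-1.1 + 1.3 − 3.0 + 2.0 − 3.6 + 3.2 − 3.1 + 1.0 − 0.7)/9 = -0.4444
Σ(z_t−z̄)(z_{t+2}−z̄) = (1.6753) + (4.2642) + (8.0642) + (8.9086) + (8.3798) + (5.2642) + (0.6786) = 37.2349
Denominator Σ(z_t−z̄)² = 48.4222
r_2 = 37.2349 / 48.4222 = 0.769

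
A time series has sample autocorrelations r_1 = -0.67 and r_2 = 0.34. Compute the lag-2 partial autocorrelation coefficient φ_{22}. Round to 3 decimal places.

-0.198

φ_{22} = (r_2 − r_1²) / (1 − r_1²)
r_1² = (-0.67)² = 0.4489
Numerator = 0.34 − 0.4489 = -0.1089; denominator = 1 − 0.4489 = 0.5511
φ_{22} = -0.1089 / 0.5511 = -0.198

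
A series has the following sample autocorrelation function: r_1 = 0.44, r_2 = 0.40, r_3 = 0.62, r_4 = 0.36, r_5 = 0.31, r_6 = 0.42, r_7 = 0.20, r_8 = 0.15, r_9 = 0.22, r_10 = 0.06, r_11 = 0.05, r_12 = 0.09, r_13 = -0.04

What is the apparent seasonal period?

3

The largest autocorrelation is r_3 = 0.62; the remaining lags stay at or below 0.44. The elevated value at lag 1 (0.44), dropping to 0.40 at lag 2, reflects decaying short-term dependence rather than seasonality.
The dominant spike at lag 3 indicates a seasonal period of 3.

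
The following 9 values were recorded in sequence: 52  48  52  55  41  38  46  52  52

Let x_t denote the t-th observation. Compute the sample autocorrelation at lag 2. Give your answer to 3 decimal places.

-0.427

Mean x̄ = (52 + 48 + 52 + 55 + 41 + 38 + 46 + 52 + 52)/9 = 48.4444
Numerator Σ_{t=1}^{7}(x_t−x̄)(x_{t+2}−x̄) = -112.8395
Denominator Σ(x_t−x̄)² = 264.2222
r_2 = -112.8395 / 264.2222 = -0.427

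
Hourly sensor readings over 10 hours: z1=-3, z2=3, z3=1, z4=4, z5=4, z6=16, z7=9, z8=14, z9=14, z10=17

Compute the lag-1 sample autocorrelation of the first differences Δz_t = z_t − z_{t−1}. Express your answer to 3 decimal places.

First differences Δz: 6, -2, 3, 0, 12, -7, 5, 0, 3
Mean of differences = 2.2222
Numerator Σ(Δz_t−Δz̄)(Δz_{t+1}−Δz̄) = -166.3827
Denominator Σ(Δz_t−Δz̄)² = 231.5556
r_1(Δz) = -166.3827 / 231.5556 = -0.719

-0.719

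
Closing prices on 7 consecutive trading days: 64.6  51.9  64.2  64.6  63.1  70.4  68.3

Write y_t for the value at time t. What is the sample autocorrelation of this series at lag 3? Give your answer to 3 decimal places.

0.073

Mean ȳ = (64.6 + 51.9 + 64.2 + 64.6 + 63.1 + 70.4 + 68.3)/7 = 63.8714
Deviations from mean: 0.7286, -11.9714, 0.3286, 0.7286, -0.7714, 6.5286, 4.4286
Σ(y_t−ȳ)(y_{t+3}−ȳ) = (0.5308) + (9.2351) + (2.1451) + (3.2265) = 15.1376
Denominator Σ(y_t−ȳ)² = 207.3143
r_3 = 15.1376 / 207.3143 = 0.073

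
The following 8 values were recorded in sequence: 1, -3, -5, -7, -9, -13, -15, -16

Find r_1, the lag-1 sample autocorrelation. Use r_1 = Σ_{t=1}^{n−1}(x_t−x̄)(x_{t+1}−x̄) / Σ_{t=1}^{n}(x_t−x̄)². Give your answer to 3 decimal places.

Mean x̄ = (1 − 3 − 5 − 7 − 9 − 13 − 15 − 16)/8 = -8.3750
Deviations from mean: 9.3750, 5.3750, 3.3750, 1.3750, -0.6250, -4.6250, -6.6250, -7.6250
Σ(x_t−x̄)(x_{t+1}−x̄) = (50.3906) + (18.1406) + (4.6406) + (-0.8594) + (2.8906) + (30.6406) + (50.5156) = 156.3594
Denominator Σ(x_t−x̄)² = 253.8750
r_1 = 156.3594 / 253.8750 = 0.616

0.616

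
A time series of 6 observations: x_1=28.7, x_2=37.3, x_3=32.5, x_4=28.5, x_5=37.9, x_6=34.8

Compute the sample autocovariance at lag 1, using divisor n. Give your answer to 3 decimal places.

-5.482

Mean x̄ = (28.7 + 37.3 + 32.5 + 28.5 + 37.9 + 34.8)/6 = 33.2833
Σ_{t=1}^{5}(x_t−x̄)(x_{t+1}−x̄) = -32.8903
γ_1 = -32.8903 / 6 = -5.482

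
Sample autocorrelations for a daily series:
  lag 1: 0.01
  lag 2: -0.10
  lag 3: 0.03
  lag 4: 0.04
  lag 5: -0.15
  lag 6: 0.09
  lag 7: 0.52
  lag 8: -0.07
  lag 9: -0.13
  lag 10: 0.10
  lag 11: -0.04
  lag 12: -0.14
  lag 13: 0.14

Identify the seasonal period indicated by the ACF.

The largest autocorrelation is r_7 = 0.52; the remaining lags stay at or below 0.14.
The dominant spike at lag 7 indicates a seasonal period of 7.

7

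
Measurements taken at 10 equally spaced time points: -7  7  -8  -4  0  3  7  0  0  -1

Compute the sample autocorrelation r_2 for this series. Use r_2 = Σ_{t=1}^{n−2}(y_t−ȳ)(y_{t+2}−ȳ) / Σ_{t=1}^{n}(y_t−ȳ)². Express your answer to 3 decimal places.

0.064

Mean ȳ = (-7 + 7 − 8 − 4 + 0 + 3 + 7 + 0 + 0 − 1)/10 = -0.3000
Numerator Σ_{t=1}^{8}(y_t−ȳ)(y_{t+2}−ȳ) = 15.2200
Denominator Σ(y_t−ȳ)² = 236.1000
r_2 = 15.2200 / 236.1000 = 0.064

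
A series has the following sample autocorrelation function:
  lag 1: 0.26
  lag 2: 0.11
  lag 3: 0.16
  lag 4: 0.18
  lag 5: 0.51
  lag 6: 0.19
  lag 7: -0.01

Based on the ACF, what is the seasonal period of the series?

The largest autocorrelation is r_5 = 0.51; the remaining lags stay at or below 0.26. The elevated value at lag 1 (0.26), dropping to 0.11 at lag 2, reflects decaying short-term dependence rather than seasonality.
The dominant spike at lag 5 indicates a seasonal period of 5.

5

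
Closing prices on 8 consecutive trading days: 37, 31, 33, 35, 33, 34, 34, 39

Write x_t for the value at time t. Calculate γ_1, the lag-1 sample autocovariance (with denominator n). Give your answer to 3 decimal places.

Mean x̄ = (37 + 31 + 33 + 35 + 33 + 34 + 34 + 39)/8 = 34.5000
Deviations: 2.5000, -3.5000, -1.5000, 0.5000, -1.5000, -0.5000, -0.5000, 4.5000
Σ_{t=1}^{7}(x_t−x̄)(x_{t+1}−x̄) = -6.2500
γ_1 = -6.2500 / 8 = -0.781

-0.781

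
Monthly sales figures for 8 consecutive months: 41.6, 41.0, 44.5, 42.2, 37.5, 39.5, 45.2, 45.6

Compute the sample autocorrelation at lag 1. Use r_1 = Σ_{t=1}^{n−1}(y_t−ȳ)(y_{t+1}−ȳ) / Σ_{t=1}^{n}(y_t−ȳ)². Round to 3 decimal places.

0.220

Mean ȳ = (41.6 + 41.0 + 44.5 + 42.2 + 37.5 + 39.5 + 45.2 + 45.6)/8 = 42.1375
Deviations from mean: -0.5375, -1.1375, 2.3625, 0.0625, -4.6375, -2.6375, 3.0625, 3.4625
Numerator Σ_{t=1}^{7}(y_t−ȳ)(y_{t+1}−ȳ) = 12.5398
Denominator Σ(y_t−ȳ)² = 56.9988
r_1 = 12.5398 / 56.9988 = 0.220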